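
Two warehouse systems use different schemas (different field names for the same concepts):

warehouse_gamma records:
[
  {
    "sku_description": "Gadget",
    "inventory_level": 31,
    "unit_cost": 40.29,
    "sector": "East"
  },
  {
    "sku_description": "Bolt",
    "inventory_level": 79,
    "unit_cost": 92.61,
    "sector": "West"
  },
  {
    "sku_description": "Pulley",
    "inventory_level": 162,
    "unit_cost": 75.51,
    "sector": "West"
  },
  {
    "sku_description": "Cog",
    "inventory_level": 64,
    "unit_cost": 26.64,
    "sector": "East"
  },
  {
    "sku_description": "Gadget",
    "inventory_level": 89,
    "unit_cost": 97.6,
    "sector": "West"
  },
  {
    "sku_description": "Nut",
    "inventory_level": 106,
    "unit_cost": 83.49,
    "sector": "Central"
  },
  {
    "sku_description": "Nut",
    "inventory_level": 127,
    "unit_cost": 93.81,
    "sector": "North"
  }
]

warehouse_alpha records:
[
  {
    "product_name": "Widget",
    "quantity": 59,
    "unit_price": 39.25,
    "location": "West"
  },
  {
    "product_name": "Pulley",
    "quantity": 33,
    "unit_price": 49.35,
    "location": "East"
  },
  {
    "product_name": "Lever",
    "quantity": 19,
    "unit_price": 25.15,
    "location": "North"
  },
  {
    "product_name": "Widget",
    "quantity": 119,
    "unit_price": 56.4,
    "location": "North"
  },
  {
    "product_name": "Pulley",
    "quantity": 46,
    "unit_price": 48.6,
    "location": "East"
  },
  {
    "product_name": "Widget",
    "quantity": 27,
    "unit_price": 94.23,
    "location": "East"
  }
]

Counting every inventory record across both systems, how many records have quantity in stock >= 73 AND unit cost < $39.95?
0

Schema mappings:
- "inventory_level" (warehouse_gamma) = "quantity" (warehouse_alpha) = quantity
- "unit_cost" (warehouse_gamma) = "unit_price" (warehouse_alpha) = unit cost

Records meeting both conditions in warehouse_gamma: 0
Records meeting both conditions in warehouse_alpha: 0

Total: 0 + 0 = 0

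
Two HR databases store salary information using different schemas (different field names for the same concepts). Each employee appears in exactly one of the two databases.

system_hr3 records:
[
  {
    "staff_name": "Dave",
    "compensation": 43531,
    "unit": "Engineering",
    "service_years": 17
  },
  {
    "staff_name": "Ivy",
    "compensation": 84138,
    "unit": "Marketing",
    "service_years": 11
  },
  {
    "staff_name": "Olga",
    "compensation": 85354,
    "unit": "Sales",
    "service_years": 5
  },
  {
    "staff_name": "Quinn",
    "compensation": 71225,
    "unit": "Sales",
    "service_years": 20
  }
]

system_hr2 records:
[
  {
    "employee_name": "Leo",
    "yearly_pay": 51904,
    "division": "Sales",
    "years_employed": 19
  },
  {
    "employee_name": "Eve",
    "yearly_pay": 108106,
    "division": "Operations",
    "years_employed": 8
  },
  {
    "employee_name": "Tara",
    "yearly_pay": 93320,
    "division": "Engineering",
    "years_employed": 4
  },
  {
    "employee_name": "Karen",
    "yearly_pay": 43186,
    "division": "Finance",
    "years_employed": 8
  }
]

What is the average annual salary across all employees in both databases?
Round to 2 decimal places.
72595.50

Schema mapping: "compensation" (system_hr3) = "yearly_pay" (system_hr2) = annual salary

All salaries: [43531, 84138, 85354, 71225, 51904, 108106, 93320, 43186]
Sum: 580764
Count: 8
Average: 580764 / 8 = 72595.50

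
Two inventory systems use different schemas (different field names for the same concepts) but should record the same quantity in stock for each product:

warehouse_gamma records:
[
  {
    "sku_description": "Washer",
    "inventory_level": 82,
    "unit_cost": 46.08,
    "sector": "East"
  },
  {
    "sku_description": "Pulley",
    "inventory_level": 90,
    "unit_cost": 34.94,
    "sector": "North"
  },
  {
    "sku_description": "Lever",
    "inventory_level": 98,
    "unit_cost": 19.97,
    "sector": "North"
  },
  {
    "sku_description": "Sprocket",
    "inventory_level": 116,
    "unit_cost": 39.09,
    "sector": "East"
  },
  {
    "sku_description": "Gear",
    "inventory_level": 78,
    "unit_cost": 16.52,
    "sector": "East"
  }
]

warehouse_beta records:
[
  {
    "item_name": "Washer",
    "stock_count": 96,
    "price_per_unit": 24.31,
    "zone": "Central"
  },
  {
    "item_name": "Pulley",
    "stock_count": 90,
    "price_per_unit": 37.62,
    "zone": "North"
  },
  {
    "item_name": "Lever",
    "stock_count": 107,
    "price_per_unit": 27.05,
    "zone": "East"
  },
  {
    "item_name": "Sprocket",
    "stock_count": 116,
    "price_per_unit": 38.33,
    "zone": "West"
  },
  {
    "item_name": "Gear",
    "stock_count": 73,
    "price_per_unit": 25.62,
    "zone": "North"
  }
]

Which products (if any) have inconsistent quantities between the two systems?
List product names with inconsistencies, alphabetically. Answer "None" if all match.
Gear, Lever, Washer

Schema mappings:
- "sku_description" (warehouse_gamma) = "item_name" (warehouse_beta) = product name
- "inventory_level" (warehouse_gamma) = "stock_count" (warehouse_beta) = quantity

Comparison:
  Washer: 82 vs 96 - MISMATCH
  Pulley: 90 vs 90 - MATCH
  Lever: 98 vs 107 - MISMATCH
  Sprocket: 116 vs 116 - MATCH
  Gear: 78 vs 73 - MISMATCH

Products with inconsistencies: Gear, Lever, Washer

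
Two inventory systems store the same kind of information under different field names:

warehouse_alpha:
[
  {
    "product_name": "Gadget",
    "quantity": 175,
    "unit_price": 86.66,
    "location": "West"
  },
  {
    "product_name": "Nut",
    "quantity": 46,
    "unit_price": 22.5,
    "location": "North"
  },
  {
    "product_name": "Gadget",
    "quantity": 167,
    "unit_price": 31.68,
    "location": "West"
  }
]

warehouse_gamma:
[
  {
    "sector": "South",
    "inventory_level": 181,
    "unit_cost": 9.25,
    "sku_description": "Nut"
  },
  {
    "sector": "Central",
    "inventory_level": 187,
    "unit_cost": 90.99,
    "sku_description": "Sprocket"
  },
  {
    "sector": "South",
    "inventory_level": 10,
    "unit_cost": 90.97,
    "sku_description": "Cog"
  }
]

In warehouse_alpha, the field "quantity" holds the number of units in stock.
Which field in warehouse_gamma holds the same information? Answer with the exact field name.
inventory_level

In warehouse_alpha, "quantity" holds the number of units in stock.
The fields in warehouse_gamma are: "sector", "inventory_level", "unit_cost", "sku_description".
"inventory_level" is the match: the name refers to the same concept and its values are whole-number counts (e.g. 181, 187).
The other fields ("sector", "unit_cost", "sku_description") hold different kinds of data.

So "quantity" in warehouse_alpha corresponds to "inventory_level" in warehouse_gamma.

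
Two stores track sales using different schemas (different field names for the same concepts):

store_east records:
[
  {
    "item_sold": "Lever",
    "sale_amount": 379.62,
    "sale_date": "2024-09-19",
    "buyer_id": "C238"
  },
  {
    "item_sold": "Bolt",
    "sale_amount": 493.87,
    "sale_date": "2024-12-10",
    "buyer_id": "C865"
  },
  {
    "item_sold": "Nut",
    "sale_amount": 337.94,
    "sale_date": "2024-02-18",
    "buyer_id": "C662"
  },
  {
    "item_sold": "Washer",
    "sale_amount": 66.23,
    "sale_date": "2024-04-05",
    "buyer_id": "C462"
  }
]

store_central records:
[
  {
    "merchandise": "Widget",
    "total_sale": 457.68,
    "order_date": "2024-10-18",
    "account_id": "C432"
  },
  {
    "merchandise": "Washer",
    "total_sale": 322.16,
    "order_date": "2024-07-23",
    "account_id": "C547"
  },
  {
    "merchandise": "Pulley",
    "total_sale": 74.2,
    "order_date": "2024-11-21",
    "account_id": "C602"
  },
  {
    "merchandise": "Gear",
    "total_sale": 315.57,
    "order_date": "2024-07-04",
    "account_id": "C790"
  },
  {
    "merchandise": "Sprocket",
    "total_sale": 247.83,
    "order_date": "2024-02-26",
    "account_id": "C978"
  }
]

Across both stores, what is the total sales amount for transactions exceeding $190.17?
2554.67

Schema mapping: "sale_amount" (store_east) = "total_sale" (store_central) = sale amount

Sum of sales > $190.17 in store_east: 1211.43
Sum of sales > $190.17 in store_central: 1343.24

Total: 1211.43 + 1343.24 = 2554.67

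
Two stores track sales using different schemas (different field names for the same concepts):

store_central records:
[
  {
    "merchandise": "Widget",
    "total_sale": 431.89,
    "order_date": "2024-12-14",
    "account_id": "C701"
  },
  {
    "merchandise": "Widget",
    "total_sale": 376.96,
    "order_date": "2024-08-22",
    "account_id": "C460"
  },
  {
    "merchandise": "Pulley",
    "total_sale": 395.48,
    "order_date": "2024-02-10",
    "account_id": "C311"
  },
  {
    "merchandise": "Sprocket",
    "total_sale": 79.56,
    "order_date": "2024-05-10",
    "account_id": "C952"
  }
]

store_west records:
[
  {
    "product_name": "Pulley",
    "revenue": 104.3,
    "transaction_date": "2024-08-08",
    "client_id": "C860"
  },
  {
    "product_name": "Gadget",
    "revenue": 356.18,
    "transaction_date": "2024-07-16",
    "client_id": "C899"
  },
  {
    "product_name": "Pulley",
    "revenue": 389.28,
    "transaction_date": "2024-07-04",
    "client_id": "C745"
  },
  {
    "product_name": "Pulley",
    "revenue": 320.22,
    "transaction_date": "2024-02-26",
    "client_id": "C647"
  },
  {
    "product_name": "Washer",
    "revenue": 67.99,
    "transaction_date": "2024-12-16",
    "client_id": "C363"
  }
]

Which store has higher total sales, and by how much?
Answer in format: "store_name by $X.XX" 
store_central by $45.92

Schema mapping: "total_sale" (store_central) = "revenue" (store_west) = sale amount

Total for store_central: 1283.89
Total for store_west: 1237.97

Difference: |1283.89 - 1237.97| = 45.92
store_central has higher sales by $45.92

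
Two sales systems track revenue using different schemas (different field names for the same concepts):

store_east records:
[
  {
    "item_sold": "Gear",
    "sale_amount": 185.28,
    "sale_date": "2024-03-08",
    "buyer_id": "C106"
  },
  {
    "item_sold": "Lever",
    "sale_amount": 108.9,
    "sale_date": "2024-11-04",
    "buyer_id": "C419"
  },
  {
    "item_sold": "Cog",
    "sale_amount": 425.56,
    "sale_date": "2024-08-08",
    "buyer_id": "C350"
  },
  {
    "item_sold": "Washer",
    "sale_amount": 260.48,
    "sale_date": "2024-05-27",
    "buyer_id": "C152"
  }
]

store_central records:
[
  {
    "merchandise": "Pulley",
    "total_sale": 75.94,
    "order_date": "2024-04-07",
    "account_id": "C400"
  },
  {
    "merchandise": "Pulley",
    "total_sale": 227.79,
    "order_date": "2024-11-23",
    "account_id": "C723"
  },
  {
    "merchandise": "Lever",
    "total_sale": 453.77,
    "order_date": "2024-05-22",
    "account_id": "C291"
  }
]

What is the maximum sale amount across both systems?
453.77

Reconcile: "sale_amount" (store_east) = "total_sale" (store_central) = sale amount

Maximum in store_east: 425.56
Maximum in store_central: 453.77

Overall maximum: max(425.56, 453.77) = 453.77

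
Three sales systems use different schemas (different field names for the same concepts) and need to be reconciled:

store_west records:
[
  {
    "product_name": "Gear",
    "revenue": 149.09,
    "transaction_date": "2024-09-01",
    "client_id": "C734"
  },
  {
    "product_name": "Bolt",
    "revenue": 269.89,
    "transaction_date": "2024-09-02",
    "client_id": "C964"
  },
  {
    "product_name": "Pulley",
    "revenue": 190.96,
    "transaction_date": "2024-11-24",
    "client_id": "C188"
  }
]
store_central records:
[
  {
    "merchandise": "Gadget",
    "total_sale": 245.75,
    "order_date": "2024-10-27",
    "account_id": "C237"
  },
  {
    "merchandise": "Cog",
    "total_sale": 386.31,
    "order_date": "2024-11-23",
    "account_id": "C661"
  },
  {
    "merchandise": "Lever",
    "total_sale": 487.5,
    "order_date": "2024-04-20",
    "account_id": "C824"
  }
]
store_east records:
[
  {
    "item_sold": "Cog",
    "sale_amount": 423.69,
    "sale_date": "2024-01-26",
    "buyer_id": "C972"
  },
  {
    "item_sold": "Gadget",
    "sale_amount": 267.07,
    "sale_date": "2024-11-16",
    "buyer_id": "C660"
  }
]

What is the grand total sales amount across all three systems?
2420.26

Schema reconciliation - all amount fields map to sale amount:

store_west (revenue): 609.94
store_central (total_sale): 1119.56
store_east (sale_amount): 690.76

Grand total: 2420.26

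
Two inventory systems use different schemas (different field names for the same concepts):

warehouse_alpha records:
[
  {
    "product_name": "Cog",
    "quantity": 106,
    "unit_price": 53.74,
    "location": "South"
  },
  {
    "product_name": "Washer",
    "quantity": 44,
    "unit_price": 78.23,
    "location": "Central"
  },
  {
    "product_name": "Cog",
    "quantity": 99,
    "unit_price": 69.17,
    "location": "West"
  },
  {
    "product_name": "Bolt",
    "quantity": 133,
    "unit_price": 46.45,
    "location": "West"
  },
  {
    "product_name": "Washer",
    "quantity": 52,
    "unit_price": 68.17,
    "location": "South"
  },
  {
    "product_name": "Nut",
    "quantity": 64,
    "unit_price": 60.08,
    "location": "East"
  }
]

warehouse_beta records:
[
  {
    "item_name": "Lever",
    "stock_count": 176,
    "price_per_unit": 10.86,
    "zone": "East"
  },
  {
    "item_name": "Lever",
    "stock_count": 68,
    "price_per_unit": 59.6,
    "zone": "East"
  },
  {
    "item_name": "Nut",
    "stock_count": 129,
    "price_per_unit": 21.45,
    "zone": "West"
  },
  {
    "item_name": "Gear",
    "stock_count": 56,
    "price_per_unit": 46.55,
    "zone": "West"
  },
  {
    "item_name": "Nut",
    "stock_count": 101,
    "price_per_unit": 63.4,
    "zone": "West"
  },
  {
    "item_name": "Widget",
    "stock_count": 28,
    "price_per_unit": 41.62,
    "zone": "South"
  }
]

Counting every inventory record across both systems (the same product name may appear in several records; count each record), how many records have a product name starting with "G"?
1

Schema mapping: "product_name" (warehouse_alpha) = "item_name" (warehouse_beta) = product name

Records with product name starting with "G" in warehouse_alpha: 0
Records with product name starting with "G" in warehouse_beta: 1

Total: 0 + 1 = 1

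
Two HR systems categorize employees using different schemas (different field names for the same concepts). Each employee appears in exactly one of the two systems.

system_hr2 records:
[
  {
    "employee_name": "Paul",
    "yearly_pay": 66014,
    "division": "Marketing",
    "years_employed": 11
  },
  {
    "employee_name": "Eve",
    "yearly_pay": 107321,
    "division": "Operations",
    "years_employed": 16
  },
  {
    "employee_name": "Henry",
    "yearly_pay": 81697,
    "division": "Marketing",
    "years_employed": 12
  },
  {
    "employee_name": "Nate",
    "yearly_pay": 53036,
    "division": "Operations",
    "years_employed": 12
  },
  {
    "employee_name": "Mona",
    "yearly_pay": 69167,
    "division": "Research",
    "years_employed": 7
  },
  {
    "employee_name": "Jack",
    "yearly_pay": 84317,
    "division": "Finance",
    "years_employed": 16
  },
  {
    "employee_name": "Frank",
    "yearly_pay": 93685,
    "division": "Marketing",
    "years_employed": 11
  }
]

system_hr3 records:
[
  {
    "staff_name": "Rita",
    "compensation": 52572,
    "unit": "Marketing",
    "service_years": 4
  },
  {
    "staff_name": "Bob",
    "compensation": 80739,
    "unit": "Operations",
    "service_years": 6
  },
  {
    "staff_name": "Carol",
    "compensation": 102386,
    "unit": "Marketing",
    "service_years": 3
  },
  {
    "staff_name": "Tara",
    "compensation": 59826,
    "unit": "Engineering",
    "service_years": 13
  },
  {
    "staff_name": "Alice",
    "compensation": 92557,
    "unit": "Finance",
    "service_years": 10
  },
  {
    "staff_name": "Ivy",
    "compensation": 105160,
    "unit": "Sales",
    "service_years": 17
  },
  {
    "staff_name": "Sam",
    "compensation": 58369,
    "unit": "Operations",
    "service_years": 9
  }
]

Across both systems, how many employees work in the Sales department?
1

Schema mapping: "division" (system_hr2) = "unit" (system_hr3) = department

Sales employees in system_hr2: 0
Sales employees in system_hr3: 1

Total in Sales: 0 + 1 = 1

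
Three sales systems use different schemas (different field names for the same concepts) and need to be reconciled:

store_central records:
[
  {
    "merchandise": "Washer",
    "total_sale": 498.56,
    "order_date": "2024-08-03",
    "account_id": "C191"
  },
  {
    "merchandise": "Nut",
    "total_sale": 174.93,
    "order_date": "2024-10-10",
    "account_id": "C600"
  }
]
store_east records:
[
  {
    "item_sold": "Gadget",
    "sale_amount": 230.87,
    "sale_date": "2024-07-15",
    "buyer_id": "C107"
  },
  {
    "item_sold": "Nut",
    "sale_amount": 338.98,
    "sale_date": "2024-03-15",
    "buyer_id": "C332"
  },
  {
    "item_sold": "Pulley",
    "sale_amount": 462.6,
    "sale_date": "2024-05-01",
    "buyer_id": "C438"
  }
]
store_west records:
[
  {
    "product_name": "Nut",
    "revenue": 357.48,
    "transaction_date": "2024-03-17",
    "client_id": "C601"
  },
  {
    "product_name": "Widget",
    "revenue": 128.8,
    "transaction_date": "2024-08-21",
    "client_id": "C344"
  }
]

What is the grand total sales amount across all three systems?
2192.22

Schema reconciliation - all amount fields map to sale amount:

store_central (total_sale): 673.49
store_east (sale_amount): 1032.45
store_west (revenue): 486.28

Grand total: 2192.22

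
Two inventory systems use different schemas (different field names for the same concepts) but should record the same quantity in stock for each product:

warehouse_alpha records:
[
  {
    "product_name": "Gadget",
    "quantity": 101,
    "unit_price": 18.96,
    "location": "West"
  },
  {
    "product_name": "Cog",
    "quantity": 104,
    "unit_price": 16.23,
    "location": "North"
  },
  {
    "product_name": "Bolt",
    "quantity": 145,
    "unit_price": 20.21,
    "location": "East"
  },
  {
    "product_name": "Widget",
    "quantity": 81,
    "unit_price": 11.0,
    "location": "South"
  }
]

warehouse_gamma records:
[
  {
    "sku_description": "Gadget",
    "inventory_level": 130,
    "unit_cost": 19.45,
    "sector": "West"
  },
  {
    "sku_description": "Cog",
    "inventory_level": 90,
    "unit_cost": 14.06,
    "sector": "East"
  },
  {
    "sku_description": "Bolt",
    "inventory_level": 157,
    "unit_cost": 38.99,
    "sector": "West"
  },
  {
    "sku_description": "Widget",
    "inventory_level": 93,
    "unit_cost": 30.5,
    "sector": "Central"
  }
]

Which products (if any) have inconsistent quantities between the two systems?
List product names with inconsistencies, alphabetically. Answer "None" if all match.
Bolt, Cog, Gadget, Widget

Schema mappings:
- "product_name" (warehouse_alpha) = "sku_description" (warehouse_gamma) = product name
- "quantity" (warehouse_alpha) = "inventory_level" (warehouse_gamma) = quantity

Comparison:
  Gadget: 101 vs 130 - MISMATCH
  Cog: 104 vs 90 - MISMATCH
  Bolt: 145 vs 157 - MISMATCH
  Widget: 81 vs 93 - MISMATCH

Products with inconsistencies: Bolt, Cog, Gadget, Widget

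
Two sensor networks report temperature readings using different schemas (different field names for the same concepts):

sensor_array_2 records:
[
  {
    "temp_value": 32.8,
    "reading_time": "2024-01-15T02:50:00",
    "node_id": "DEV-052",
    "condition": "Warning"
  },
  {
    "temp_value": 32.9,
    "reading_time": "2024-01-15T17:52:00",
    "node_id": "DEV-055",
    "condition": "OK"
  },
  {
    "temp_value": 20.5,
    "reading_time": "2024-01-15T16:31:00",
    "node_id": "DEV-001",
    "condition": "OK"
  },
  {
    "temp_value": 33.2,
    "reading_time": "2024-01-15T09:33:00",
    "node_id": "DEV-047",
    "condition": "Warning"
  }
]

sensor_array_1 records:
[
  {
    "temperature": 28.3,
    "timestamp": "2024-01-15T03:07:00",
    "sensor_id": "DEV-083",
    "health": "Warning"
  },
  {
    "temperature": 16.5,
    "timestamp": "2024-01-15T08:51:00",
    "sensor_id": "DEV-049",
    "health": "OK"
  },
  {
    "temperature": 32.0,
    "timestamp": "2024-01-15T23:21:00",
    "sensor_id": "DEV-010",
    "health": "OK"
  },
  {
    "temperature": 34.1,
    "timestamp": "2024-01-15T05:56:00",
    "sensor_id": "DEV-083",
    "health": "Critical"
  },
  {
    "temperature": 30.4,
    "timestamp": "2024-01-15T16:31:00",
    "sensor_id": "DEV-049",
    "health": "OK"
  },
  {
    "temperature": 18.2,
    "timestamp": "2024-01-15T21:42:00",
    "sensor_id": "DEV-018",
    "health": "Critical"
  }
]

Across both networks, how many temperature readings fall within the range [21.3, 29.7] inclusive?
1

Schema mapping: "temp_value" (sensor_array_2) = "temperature" (sensor_array_1) = temperature

Readings in [21.3, 29.7] from sensor_array_2: 0
Readings in [21.3, 29.7] from sensor_array_1: 1

Total count: 0 + 1 = 1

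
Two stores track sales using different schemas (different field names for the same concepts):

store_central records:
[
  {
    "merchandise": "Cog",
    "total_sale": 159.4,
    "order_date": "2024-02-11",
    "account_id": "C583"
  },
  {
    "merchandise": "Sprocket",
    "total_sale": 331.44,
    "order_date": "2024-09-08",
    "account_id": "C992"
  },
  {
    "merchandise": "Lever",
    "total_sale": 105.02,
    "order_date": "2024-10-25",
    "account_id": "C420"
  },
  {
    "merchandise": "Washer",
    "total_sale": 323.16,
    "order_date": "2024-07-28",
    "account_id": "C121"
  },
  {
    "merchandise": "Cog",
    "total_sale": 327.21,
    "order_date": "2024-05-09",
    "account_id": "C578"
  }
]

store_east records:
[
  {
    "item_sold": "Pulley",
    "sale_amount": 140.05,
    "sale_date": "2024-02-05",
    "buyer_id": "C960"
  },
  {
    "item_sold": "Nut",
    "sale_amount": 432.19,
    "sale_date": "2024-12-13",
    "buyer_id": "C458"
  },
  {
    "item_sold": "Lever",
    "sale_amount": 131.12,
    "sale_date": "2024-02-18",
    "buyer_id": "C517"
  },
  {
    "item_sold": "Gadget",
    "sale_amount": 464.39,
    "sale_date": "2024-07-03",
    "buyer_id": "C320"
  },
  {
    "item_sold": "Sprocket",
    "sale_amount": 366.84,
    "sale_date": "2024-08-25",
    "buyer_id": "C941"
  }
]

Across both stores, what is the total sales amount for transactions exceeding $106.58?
2675.8

Schema mapping: "total_sale" (store_central) = "sale_amount" (store_east) = sale amount

Sum of sales > $106.58 in store_central: 1141.21
Sum of sales > $106.58 in store_east: 1534.59

Total: 1141.21 + 1534.59 = 2675.8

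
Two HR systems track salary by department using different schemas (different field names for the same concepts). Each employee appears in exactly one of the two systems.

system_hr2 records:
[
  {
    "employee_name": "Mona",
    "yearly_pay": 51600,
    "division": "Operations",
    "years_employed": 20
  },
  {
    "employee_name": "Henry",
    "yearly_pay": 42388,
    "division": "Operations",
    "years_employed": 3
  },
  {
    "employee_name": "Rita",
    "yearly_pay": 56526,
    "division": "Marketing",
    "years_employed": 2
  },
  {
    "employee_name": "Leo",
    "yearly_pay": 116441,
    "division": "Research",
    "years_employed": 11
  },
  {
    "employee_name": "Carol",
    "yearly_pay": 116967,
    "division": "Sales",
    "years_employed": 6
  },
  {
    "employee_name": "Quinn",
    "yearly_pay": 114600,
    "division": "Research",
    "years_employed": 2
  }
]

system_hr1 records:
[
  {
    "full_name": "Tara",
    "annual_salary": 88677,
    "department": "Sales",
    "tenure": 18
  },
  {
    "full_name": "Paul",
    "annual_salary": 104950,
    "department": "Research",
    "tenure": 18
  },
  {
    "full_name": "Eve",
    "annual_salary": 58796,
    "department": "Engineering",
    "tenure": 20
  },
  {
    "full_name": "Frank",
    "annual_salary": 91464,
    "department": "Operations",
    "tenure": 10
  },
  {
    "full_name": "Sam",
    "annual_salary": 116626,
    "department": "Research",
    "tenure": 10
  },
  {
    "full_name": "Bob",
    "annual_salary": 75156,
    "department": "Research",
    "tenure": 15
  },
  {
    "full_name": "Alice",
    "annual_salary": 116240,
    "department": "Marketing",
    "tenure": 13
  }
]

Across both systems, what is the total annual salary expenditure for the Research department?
527773

Schema mappings:
- "division" (system_hr2) = "department" (system_hr1) = department
- "yearly_pay" (system_hr2) = "annual_salary" (system_hr1) = salary

Research salaries from system_hr2: 231041
Research salaries from system_hr1: 296732

Total: 231041 + 296732 = 527773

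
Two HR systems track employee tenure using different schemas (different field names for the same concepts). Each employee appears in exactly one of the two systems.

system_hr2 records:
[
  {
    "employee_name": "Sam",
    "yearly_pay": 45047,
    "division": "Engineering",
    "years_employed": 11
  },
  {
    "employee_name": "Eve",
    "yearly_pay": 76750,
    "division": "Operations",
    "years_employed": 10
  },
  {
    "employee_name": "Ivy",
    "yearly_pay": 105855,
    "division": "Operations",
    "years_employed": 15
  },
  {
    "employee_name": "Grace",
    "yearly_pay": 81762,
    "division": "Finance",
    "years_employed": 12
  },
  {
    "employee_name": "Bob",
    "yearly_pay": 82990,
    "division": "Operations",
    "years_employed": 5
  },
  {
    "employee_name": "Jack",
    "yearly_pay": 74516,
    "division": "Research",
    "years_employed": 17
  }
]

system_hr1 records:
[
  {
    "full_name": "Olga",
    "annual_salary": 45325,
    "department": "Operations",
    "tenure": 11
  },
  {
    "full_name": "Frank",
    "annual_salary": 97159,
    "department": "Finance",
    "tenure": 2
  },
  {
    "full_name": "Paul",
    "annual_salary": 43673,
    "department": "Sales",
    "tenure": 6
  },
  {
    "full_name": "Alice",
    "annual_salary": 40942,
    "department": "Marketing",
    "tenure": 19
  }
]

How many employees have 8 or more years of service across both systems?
7

Reconcile schemas: "years_employed" (system_hr2) = "tenure" (system_hr1) = years of service

From system_hr2: 5 employees with >= 8 years
From system_hr1: 2 employees with >= 8 years

Total: 5 + 2 = 7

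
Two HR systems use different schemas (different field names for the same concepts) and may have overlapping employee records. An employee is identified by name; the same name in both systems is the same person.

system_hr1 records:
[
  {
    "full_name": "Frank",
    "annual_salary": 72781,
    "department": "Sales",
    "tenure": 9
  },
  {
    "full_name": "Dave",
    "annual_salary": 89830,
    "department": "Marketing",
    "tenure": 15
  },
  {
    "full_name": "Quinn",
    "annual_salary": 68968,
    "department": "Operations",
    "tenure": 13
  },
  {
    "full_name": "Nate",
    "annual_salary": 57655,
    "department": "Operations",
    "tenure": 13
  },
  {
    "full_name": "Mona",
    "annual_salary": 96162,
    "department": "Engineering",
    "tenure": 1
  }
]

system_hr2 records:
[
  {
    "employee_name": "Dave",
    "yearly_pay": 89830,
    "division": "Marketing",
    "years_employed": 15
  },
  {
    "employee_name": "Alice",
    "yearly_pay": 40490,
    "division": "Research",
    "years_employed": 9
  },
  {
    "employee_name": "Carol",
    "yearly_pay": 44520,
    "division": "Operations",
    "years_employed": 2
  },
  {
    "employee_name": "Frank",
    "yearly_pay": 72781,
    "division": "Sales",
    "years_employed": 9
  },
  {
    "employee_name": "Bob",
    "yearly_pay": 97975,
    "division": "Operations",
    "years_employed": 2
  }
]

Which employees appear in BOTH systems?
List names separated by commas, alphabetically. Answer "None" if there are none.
Dave, Frank

Schema mapping: "full_name" (system_hr1) = "employee_name" (system_hr2) = employee name

Names in system_hr1: ['Dave', 'Frank', 'Mona', 'Nate', 'Quinn']
Names in system_hr2: ['Alice', 'Bob', 'Carol', 'Dave', 'Frank']

Intersection: ['Dave', 'Frank']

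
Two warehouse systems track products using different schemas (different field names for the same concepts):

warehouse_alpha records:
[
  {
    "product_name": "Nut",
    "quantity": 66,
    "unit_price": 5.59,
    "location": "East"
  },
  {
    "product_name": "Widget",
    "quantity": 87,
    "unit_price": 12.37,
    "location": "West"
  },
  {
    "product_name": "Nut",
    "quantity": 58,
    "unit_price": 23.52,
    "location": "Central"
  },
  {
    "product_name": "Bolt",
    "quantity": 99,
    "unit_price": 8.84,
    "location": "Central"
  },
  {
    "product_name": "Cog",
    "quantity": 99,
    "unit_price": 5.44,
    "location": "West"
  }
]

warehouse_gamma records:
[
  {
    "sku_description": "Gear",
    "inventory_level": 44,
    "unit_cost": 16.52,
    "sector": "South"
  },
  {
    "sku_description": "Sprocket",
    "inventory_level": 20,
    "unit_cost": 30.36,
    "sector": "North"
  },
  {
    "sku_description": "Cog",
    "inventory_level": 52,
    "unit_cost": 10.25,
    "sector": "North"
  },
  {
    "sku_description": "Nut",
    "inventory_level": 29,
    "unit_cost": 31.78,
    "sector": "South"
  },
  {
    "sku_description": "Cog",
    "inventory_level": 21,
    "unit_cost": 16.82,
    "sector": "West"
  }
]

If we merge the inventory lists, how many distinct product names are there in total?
6

Schema mapping: "product_name" (warehouse_alpha) = "sku_description" (warehouse_gamma) = product name

Products in warehouse_alpha: ['Bolt', 'Cog', 'Nut', 'Widget']
Products in warehouse_gamma: ['Cog', 'Gear', 'Nut', 'Sprocket']

Union (unique products): ['Bolt', 'Cog', 'Gear', 'Nut', 'Sprocket', 'Widget']
Count: 6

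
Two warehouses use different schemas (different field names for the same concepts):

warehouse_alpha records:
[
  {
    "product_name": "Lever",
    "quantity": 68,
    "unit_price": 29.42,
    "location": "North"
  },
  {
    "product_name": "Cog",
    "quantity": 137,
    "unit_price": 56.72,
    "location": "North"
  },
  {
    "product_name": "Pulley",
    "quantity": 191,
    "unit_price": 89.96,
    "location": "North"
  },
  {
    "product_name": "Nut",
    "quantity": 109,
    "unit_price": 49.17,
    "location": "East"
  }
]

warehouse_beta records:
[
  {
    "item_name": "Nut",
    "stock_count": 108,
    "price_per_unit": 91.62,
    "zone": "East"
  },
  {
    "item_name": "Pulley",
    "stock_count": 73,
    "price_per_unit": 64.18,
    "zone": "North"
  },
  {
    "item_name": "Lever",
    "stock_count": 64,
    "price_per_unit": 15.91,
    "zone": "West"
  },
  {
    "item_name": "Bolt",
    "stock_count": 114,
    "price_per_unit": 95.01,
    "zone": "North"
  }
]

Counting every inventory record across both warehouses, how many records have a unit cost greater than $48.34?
6

Schema mapping: "unit_price" (warehouse_alpha) = "price_per_unit" (warehouse_beta) = unit cost

Records > $48.34 in warehouse_alpha: 3
Records > $48.34 in warehouse_beta: 3

Total count: 3 + 3 = 6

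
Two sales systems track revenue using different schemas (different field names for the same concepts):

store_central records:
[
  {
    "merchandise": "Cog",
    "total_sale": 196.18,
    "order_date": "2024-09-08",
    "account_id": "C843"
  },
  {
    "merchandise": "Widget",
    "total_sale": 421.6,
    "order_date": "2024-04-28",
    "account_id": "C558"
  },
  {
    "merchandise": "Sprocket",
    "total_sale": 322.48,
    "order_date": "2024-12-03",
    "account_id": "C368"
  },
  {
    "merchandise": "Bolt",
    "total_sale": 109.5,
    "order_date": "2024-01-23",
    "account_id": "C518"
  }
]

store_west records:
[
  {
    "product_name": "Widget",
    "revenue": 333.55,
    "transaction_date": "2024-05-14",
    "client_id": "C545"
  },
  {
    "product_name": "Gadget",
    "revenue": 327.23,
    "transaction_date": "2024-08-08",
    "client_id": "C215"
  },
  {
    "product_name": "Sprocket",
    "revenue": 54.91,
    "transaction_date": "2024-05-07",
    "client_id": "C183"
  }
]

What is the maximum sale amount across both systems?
421.6

Reconcile: "total_sale" (store_central) = "revenue" (store_west) = sale amount

Maximum in store_central: 421.6
Maximum in store_west: 333.55

Overall maximum: max(421.6, 333.55) = 421.6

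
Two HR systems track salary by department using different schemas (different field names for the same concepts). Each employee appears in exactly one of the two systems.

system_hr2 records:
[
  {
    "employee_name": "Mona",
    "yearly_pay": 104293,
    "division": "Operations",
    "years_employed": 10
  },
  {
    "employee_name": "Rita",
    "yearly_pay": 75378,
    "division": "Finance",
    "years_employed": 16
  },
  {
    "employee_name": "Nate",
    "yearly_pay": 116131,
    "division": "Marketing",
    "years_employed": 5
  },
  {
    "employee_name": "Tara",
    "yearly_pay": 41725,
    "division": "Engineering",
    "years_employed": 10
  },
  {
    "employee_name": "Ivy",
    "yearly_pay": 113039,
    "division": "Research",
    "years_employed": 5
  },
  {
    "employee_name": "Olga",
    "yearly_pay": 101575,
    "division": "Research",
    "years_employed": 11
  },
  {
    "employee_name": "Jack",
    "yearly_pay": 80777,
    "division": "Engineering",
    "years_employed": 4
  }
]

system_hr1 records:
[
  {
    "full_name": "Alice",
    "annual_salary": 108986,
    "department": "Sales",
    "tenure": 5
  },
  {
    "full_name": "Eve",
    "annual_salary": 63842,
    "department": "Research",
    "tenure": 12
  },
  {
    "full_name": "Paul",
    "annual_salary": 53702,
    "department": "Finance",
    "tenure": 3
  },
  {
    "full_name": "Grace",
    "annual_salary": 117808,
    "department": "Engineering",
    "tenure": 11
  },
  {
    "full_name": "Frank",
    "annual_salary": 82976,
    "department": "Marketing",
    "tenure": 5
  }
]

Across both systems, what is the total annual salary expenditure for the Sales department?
108986

Schema mappings:
- "division" (system_hr2) = "department" (system_hr1) = department
- "yearly_pay" (system_hr2) = "annual_salary" (system_hr1) = salary

Sales salaries from system_hr2: 0
Sales salaries from system_hr1: 108986

Total: 0 + 108986 = 108986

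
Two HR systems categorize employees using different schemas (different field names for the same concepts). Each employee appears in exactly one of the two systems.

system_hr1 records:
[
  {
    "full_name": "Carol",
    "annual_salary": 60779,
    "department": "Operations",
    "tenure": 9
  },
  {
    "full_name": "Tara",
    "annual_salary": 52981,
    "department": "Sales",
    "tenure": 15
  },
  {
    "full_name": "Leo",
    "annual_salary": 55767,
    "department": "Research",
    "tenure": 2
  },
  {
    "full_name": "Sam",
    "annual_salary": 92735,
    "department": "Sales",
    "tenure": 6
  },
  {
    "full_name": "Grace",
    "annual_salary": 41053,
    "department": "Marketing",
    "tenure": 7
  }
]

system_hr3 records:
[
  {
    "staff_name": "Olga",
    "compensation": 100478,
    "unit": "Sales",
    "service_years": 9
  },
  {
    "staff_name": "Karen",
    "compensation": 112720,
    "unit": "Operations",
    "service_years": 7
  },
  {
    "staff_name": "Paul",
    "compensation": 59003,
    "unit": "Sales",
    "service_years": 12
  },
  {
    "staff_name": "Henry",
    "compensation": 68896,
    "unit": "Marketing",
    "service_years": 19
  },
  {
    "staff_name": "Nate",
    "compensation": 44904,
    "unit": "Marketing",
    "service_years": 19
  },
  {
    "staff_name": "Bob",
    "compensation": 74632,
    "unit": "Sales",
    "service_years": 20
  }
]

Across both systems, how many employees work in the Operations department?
2

Schema mapping: "department" (system_hr1) = "unit" (system_hr3) = department

Operations employees in system_hr1: 1
Operations employees in system_hr3: 1

Total in Operations: 1 + 1 = 2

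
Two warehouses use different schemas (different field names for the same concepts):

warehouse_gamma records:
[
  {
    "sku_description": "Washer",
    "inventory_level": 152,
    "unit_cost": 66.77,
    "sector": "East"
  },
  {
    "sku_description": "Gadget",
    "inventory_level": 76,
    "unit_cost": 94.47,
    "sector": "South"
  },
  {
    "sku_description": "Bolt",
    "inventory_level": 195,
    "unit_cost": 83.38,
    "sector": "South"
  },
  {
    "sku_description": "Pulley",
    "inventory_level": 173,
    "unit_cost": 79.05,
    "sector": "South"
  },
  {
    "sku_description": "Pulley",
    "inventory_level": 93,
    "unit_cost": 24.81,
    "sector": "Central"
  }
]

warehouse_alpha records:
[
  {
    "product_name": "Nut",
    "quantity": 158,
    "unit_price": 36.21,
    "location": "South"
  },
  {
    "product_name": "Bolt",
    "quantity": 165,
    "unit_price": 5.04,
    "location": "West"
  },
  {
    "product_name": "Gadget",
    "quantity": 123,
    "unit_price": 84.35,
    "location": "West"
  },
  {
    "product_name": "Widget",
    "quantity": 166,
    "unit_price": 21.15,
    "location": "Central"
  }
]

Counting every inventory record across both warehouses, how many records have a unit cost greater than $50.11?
5

Schema mapping: "unit_cost" (warehouse_gamma) = "unit_price" (warehouse_alpha) = unit cost

Records > $50.11 in warehouse_gamma: 4
Records > $50.11 in warehouse_alpha: 1

Total count: 4 + 1 = 5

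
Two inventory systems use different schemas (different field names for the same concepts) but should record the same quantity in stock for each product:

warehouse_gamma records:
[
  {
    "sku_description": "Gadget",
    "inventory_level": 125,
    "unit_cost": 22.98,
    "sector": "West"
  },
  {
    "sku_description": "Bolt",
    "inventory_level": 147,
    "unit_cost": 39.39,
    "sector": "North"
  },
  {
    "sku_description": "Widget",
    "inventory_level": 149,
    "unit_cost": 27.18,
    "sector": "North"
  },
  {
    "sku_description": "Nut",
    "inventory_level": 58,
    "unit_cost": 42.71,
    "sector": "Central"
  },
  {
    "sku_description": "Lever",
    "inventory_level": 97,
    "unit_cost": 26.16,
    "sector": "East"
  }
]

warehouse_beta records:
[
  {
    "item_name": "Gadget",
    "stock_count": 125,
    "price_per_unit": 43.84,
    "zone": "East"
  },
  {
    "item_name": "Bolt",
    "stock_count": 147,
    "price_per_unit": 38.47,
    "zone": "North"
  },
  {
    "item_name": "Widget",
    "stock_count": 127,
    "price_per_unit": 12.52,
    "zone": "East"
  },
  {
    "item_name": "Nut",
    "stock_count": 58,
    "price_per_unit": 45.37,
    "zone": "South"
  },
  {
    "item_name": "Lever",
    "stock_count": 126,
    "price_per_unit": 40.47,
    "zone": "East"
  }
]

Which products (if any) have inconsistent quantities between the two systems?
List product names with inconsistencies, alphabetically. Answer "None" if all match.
Lever, Widget

Schema mappings:
- "sku_description" (warehouse_gamma) = "item_name" (warehouse_beta) = product name
- "inventory_level" (warehouse_gamma) = "stock_count" (warehouse_beta) = quantity

Comparison:
  Gadget: 125 vs 125 - MATCH
  Bolt: 147 vs 147 - MATCH
  Widget: 149 vs 127 - MISMATCH
  Nut: 58 vs 58 - MATCH
  Lever: 97 vs 126 - MISMATCH

Products with inconsistencies: Lever, Widget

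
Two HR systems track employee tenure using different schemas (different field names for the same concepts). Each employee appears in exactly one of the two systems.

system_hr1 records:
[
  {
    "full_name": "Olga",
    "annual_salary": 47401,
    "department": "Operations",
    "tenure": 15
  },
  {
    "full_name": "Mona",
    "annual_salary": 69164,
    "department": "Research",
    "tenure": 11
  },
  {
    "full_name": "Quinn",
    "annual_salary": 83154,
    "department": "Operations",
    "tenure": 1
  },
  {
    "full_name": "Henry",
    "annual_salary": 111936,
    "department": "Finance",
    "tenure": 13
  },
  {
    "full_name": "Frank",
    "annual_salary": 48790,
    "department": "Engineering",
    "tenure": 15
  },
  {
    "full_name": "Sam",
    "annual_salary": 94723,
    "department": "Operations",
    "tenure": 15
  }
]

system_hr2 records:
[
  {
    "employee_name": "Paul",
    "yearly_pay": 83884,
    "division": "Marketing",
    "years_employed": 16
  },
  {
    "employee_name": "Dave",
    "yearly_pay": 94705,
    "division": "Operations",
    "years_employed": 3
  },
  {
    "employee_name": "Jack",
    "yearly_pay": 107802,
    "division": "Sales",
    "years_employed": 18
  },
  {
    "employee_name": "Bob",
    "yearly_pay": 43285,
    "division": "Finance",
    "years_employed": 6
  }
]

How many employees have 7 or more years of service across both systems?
7

Reconcile schemas: "tenure" (system_hr1) = "years_employed" (system_hr2) = years of service

From system_hr1: 5 employees with >= 7 years
From system_hr2: 2 employees with >= 7 years

Total: 5 + 2 = 7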